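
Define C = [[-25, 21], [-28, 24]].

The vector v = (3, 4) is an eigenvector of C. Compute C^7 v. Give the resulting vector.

(6561, 8748)

First find the eigenvalue: Cv = (9, 12) = 3·(3, 4), so λ = 3.
Then C^7 v = λ^7·v = 3^7·(3, 4) = 2187·(3, 4) = (6561, 8748).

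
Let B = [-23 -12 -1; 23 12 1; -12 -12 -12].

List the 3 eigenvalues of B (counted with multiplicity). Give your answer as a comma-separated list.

-12, -11, 0

The characteristic polynomial is p(λ) = det(λI - B).
Expanding along the first row, p(λ) = λ^3 + 23λ^2 + 132λ.
Try λ = 0: p(0) = 0, so 0 is a root.
Dividing by λ leaves λ^2 + 23λ + 132.
The quadratic factors as (λ + 12)·(λ + 11).
Eigenvalues: -12, -11, 0.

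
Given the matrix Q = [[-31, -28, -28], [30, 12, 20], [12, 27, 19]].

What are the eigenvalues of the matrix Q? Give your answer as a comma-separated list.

-8, -3, 11

Set up det(tI - Q) = 0.
Expanding along the first row, p(t) = t^3 - 97t - 264.
Rational-root test: t = -8 gives p(-8) = 0.
Factor out (t + 8): p(t) = (t + 8)·(t^2 - 8t - 33).
The quadratic factors as (t + 3)·(t - 11).
Eigenvalues: -8, -3, 11.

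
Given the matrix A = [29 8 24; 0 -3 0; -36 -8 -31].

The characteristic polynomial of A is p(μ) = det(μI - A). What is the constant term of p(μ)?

p(μ) = μ^3 + 5μ^2 - 29μ - 105.
The constant term is -105.

-105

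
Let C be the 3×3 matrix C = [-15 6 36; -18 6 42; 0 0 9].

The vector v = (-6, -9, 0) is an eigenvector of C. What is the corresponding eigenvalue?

Compute Cv: C·(-6, -9, 0) = (36, 54, 0).
Since Cv = λv, compare component 1: 36 = λ·-6, so λ = -6.

-6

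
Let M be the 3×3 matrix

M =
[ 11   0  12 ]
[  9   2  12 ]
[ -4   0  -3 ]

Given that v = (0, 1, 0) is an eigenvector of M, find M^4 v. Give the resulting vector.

First find the eigenvalue: Mv = (0, 2, 0) = 2·(0, 1, 0), so λ = 2.
Then M^4 v = λ^4·v = 2^4·(0, 1, 0) = 16·(0, 1, 0) = (0, 16, 0).

(0, 16, 0)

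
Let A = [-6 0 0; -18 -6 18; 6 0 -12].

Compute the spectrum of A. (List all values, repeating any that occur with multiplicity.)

Compute the characteristic polynomial p(s) = det(sI - A).
Cofactor expansion gives p(s) = s^3 + 24s^2 + 180s + 432.
Rational-root test: s = -12 gives p(-12) = 0.
Factor out (s + 12): p(s) = (s + 12)·(s^2 + 12s + 36).
The quadratic factor is (s + 6)^2.
Eigenvalues: -12, -6, -6.

-12, -6, -6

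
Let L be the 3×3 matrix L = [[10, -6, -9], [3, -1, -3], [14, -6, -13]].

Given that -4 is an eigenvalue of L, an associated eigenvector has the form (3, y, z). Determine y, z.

We need (L + 4I)v = 0.
L + 4I = [[14, -6, -9], [3, 3, -3], [14, -6, -9]].
Row 1: (14)·3 + (-6)·y + (-9)·z = 0
Row 2: (3)·3 + (3)·y + (-3)·z = 0
Row 3: (14)·3 + (-6)·y + (-9)·z = 0
Solving gives y = 1, z = 4.
Check: L·(3, 1, 4) = (-12, -4, -16) = -4·(3, 1, 4).

1, 4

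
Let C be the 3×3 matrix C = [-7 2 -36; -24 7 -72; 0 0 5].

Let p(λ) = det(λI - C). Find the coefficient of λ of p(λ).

p(λ) = λ^3 - 5λ^2 - λ + 5.
The coefficient of λ is -1.

-1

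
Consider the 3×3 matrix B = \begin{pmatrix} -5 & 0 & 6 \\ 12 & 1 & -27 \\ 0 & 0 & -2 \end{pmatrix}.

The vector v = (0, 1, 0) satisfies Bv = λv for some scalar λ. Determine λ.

1

Compute Bv: B·(0, 1, 0) = (0, 1, 0).
Since Bv = λv, compare component 2: 1 = λ·1, so λ = 1.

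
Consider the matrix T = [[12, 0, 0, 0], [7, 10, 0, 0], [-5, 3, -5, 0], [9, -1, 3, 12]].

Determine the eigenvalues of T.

T is lower triangular, so its eigenvalues are the diagonal entries.
Diagonal: 12, 10, -5, 12.

-5, 10, 12, 12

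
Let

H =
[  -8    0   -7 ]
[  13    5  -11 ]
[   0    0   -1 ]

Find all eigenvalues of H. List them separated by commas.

-8, -1, 5

Set up det(λI - H) = 0.
Cofactor expansion gives p(λ) = λ^3 + 4λ^2 - 37λ - 40.
Rational-root test: λ = -8 gives p(-8) = 0.
Factor out (λ + 8): p(λ) = (λ + 8)·(λ^2 - 4λ - 5).
The quadratic factors as (λ + 1)·(λ - 5).
Eigenvalues: -8, -1, 5.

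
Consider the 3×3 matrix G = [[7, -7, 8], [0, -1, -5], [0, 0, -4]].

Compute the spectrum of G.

G is upper triangular, so its eigenvalues are the diagonal entries.
Diagonal: 7, -1, -4.

-4, -1, 7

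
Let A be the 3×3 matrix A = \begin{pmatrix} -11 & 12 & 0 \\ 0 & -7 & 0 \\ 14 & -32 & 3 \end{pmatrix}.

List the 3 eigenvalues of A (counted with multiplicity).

Compute the characteristic polynomial p(t) = det(tI - A).
Cofactor expansion gives p(t) = t^3 + 15t^2 + 23t - 231.
Since p(3) = 0, t = 3 is a root.
Factor out (t - 3): p(t) = (t - 3)·(t^2 + 18t + 77).
The quadratic factors as (t + 11)·(t + 7).
Eigenvalues: -11, -7, 3.

-11, -7, 3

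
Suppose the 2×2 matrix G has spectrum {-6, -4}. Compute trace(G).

-10

trace(G) is the sum of the eigenvalues: (-6) + (-4) = -10.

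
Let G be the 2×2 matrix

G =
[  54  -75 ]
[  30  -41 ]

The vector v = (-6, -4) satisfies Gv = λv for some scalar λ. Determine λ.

4

Compute Gv: G·(-6, -4) = (-24, -16).
Since Gv = λv, compare component 1: -24 = λ·-6, so λ = 4.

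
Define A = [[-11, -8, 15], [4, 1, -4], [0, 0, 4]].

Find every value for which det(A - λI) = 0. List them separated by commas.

-7, -3, 4

Compute the characteristic polynomial p(t) = det(tI - A).
Expanding the 3×3 determinant: p(t) = t^3 + 6t^2 - 19t - 84.
Since p(-3) = 0, t = -3 is a root.
Dividing by (t + 3) leaves t^2 + 3t - 28.
The quadratic factors as (t + 7)·(t - 4).
Eigenvalues: -7, -3, 4.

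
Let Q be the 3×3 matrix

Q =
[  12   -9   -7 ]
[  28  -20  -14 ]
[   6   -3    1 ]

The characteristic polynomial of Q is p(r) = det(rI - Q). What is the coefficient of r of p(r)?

4

p(r) = r^3 + 7r^2 + 4r - 12.
The coefficient of r is 4.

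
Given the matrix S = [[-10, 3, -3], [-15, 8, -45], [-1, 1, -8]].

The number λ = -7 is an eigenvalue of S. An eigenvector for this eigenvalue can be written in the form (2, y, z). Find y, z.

2, 0

We need (S + 7I)v = 0.
S + 7I = [[-3, 3, -3], [-15, 15, -45], [-1, 1, -1]].
Row 1: (-3)·2 + (3)·y + (-3)·z = 0
Row 2: (-15)·2 + (15)·y + (-45)·z = 0
Row 3: (-1)·2 + (1)·y + (-1)·z = 0
Solving gives y = 2, z = 0.
Check: S·(2, 2, 0) = (-14, -14, 0) = -7·(2, 2, 0).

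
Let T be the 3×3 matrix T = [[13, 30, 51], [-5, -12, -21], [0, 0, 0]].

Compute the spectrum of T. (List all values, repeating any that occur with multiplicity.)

Set up det(sI - T) = 0.
Expanding along the first row, p(s) = s^3 - s^2 - 6s.
Try s = -2: p(-2) = 0, so -2 is a root.
Factor out (s + 2): p(s) = (s + 2)·(s^2 - 3s).
The quadratic factors as s·(s - 3).
Eigenvalues: -2, 0, 3.

-2, 0, 3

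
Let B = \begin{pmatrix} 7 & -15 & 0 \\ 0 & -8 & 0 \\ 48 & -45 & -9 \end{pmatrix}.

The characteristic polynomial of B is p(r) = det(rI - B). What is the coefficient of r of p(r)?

p(r) = r^3 + 10r^2 - 47r - 504.
The coefficient of r is -47.

-47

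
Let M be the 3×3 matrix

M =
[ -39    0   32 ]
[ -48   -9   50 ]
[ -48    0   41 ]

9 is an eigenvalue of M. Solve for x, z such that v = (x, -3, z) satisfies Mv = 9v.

We need (M - 9I)v = 0.
M - 9I = [[-48, 0, 32], [-48, -18, 50], [-48, 0, 32]].
Row 1: (-48)·x + (0)·-3 + (32)·z = 0
Row 2: (-48)·x + (-18)·-3 + (50)·z = 0
Row 3: (-48)·x + (0)·-3 + (32)·z = 0
Solving gives x = -2, z = -3.
Check: M·(-2, -3, -3) = (-18, -27, -27) = 9·(-2, -3, -3).

-2, -3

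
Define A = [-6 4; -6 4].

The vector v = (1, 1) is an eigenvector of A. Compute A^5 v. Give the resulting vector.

First find the eigenvalue: Av = (-2, -2) = -2·(1, 1), so λ = -2.
Then A^5 v = λ^5·v = (-2)^5·(1, 1) = -32·(1, 1) = (-32, -32).

(-32, -32)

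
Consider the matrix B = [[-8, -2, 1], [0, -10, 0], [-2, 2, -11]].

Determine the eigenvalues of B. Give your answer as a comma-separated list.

-10, -10, -9

The characteristic polynomial is p(lambda) = det(lambda·I - B).
Expanding along the first row, p(lambda) = lambda^3 + 29·lambda^2 + 280·lambda + 900.
Try lambda = -9: p(-9) = 0, so -9 is a root.
Dividing by (lambda + 9) leaves lambda^2 + 20·lambda + 100.
The quadratic factor is (lambda + 10)^2.
Eigenvalues: -10, -10, -9.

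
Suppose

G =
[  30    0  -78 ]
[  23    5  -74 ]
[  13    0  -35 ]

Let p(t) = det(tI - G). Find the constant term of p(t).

180

p(t) = t^3 - 61t + 180.
The constant term is 180.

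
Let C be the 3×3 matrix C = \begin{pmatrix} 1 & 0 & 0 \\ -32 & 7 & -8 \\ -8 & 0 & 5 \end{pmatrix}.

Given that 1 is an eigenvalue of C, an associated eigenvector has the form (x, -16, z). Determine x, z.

-2, -4

We need (C - 1I)v = 0.
C - 1I = [[0, 0, 0], [-32, 6, -8], [-8, 0, 4]].
Row 1: (0)·x + (0)·-16 + (0)·z = 0
Row 2: (-32)·x + (6)·-16 + (-8)·z = 0
Row 3: (-8)·x + (0)·-16 + (4)·z = 0
Solving gives x = -2, z = -4.
Check: C·(-2, -16, -4) = (-2, -16, -4) = 1·(-2, -16, -4).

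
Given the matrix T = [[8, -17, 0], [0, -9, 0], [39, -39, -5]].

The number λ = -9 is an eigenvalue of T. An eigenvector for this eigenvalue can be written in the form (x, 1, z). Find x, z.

1, 0

We need (T + 9I)v = 0.
T + 9I = [[17, -17, 0], [0, 0, 0], [39, -39, 4]].
Row 1: (17)·x + (-17)·1 + (0)·z = 0
Row 2: (0)·x + (0)·1 + (0)·z = 0
Row 3: (39)·x + (-39)·1 + (4)·z = 0
Solving gives x = 1, z = 0.
Check: T·(1, 1, 0) = (-9, -9, 0) = -9·(1, 1, 0).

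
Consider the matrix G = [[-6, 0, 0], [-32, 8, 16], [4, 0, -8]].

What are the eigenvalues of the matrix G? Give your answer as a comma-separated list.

-8, -6, 8

Compute the characteristic polynomial p(μ) = det(μI - G).
Expanding along the first row, p(μ) = μ^3 + 6μ^2 - 64μ - 384.
Since p(-8) = 0, μ = -8 is a root.
Dividing by (μ + 8) leaves μ^2 - 2μ - 48.
The quadratic factors as (μ + 6)·(μ - 8).
Eigenvalues: -8, -6, 8.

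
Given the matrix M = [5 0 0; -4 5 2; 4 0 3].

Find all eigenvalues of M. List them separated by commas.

3, 5, 5

Compute the characteristic polynomial p(r) = det(rI - M).
Expanding along the first row, p(r) = r^3 - 13r^2 + 55r - 75.
Try r = 3: p(3) = 0, so 3 is a root.
Factor out (r - 3): p(r) = (r - 3)·(r^2 - 10r + 25).
The quadratic factor is (r - 5)^2.
Eigenvalues: 3, 5, 5.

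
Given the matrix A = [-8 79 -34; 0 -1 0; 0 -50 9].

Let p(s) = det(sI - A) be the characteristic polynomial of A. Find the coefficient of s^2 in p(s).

The coefficient of s^2 of det(sI - A) is −trace(A).
trace(A) = (-8) + (-1) + (9) = 0, so the coefficient is 0.

0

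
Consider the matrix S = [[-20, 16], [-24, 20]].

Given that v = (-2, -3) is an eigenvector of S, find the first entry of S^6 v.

-8192

First find the eigenvalue: Sv = (-8, -12) = 4·(-2, -3), so λ = 4.
Then S^6 v = λ^6·v = 4^6·(-2, -3) = 4096·(-2, -3) = (-8192, -12288).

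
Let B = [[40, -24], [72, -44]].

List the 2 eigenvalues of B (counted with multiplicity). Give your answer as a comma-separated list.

det(B - rI) = (40 - r)(-44 - r) - (-24)·(72) = r^2 + 4r - 32.
This factors as (r + 8)·(r - 4) = 0.
Eigenvalues: -8, 4.

-8, 4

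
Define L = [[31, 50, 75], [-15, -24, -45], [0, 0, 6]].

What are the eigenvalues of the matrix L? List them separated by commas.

1, 6, 6

The characteristic polynomial is p(r) = det(rI - L).
Expanding along the first row, p(r) = r^3 - 13r^2 + 48r - 36.
Rational-root test: r = 1 gives p(1) = 0.
Factor out (r - 1): p(r) = (r - 1)·(r^2 - 12r + 36).
The quadratic factor is (r - 6)^2.
Eigenvalues: 1, 6, 6.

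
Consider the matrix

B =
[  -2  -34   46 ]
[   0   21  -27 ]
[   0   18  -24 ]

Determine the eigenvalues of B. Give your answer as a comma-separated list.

The characteristic polynomial is p(λ) = det(λI - B).
Expanding along the first row, p(λ) = λ^3 + 5λ^2 - 12λ - 36.
Try λ = -6: p(-6) = 0, so -6 is a root.
Factor out (λ + 6): p(λ) = (λ + 6)·(λ^2 - λ - 6).
The quadratic factors as (λ + 2)·(λ - 3).
Eigenvalues: -6, -2, 3.

-6, -2, 3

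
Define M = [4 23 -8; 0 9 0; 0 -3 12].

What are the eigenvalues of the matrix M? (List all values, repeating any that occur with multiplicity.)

4, 9, 12

Set up det(μI - M) = 0.
Expanding along the first row, p(μ) = μ^3 - 25μ^2 + 192μ - 432.
Since p(9) = 0, μ = 9 is a root.
Factor out (μ - 9): p(μ) = (μ - 9)·(μ^2 - 16μ + 48).
The quadratic factors as (μ - 4)·(μ - 12).
Eigenvalues: 4, 9, 12.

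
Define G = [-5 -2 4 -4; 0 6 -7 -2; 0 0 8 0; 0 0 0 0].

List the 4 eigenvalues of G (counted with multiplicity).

G is upper triangular, so its eigenvalues are the diagonal entries.
Diagonal: -5, 6, 8, 0.

-5, 0, 6, 8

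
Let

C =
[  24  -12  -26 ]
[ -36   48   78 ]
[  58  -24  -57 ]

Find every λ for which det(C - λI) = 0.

-5, 8, 12

Set up det(lambda·I - C) = 0.
Expanding along the first row, p(lambda) = lambda^3 - 15·lambda^2 - 4·lambda + 480.
Rational-root test: lambda = -5 gives p(-5) = 0.
Factor out (lambda + 5): p(lambda) = (lambda + 5)·(lambda^2 - 20·lambda + 96).
The quadratic factors as (lambda - 8)·(lambda - 12).
Eigenvalues: -5, 8, 12.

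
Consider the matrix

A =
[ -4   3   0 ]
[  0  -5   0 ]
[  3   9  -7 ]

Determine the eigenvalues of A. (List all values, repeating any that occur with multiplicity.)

Compute the characteristic polynomial p(s) = det(sI - A).
Expanding the 3×3 determinant: p(s) = s^3 + 16s^2 + 83s + 140.
Since p(-4) = 0, s = -4 is a root.
Dividing by (s + 4) leaves s^2 + 12s + 35.
The quadratic factors as (s + 7)·(s + 5).
Eigenvalues: -7, -5, -4.

-7, -5, -4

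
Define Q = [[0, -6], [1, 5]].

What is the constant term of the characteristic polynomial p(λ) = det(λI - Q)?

p(0) = det(0·I − Q) = det(−Q) = (−1)^2·det(Q).
det(Q) = 6, so p(0) = 6.

6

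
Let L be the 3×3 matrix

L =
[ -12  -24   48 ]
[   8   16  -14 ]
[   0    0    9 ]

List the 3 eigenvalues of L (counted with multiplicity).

0, 4, 9

The characteristic polynomial is p(s) = det(sI - L).
Cofactor expansion gives p(s) = s^3 - 13s^2 + 36s.
Try s = 0: p(0) = 0, so 0 is a root.
Dividing by s leaves s^2 - 13s + 36.
The quadratic factors as (s - 4)·(s - 9).
Eigenvalues: 0, 4, 9.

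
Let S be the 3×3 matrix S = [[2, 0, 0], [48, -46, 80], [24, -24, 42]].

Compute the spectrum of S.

The characteristic polynomial is p(λ) = det(λI - S).
Cofactor expansion gives p(λ) = λ^3 + 2λ^2 - 20λ + 24.
Since p(2) = 0, λ = 2 is a root.
Dividing by (λ - 2) leaves λ^2 + 4λ - 12.
The quadratic factors as (λ + 6)·(λ - 2).
Eigenvalues: -6, 2, 2.

-6, 2, 2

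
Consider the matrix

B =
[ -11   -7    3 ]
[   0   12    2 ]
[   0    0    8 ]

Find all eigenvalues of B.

-11, 8, 12

B is upper triangular, so its eigenvalues are the diagonal entries.
Diagonal: -11, 12, 8.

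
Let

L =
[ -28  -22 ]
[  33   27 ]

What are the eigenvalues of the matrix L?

-6, 5

det(L - tI) = (-28 - t)(27 - t) - (-22)·(33) = t^2 + t - 30.
This factors as (t + 6)·(t - 5) = 0.
Eigenvalues: -6, 5.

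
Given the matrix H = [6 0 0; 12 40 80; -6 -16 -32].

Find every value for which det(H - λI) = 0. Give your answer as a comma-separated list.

The characteristic polynomial is p(t) = det(tI - H).
Expanding along the first row, p(t) = t^3 - 14t^2 + 48t.
Try t = 0: p(0) = 0, so 0 is a root.
Dividing by t leaves t^2 - 14t + 48.
The quadratic factors as (t - 6)·(t - 8).
Eigenvalues: 0, 6, 8.

0, 6, 8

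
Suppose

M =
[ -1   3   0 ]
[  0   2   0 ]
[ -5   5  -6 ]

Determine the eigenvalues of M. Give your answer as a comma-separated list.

-6, -1, 2

Set up det(lambda·I - M) = 0.
Expanding the 3×3 determinant: p(lambda) = lambda^3 + 5·lambda^2 - 8·lambda - 12.
Since p(-6) = 0, lambda = -6 is a root.
Factor out (lambda + 6): p(lambda) = (lambda + 6)·(lambda^2 - lambda - 2).
The quadratic factors as (lambda + 1)·(lambda - 2).
Eigenvalues: -6, -1, 2.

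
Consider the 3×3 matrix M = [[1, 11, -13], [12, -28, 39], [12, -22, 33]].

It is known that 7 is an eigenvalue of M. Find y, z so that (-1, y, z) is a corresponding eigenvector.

We need (M - 7I)v = 0.
M - 7I = [[-6, 11, -13], [12, -35, 39], [12, -22, 26]].
Row 1: (-6)·-1 + (11)·y + (-13)·z = 0
Row 2: (12)·-1 + (-35)·y + (39)·z = 0
Row 3: (12)·-1 + (-22)·y + (26)·z = 0
Solving gives y = 3, z = 3.
Check: M·(-1, 3, 3) = (-7, 21, 21) = 7·(-1, 3, 3).

3, 3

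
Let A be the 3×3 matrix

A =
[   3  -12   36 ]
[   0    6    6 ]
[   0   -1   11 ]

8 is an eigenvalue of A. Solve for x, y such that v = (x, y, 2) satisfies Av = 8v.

We need (A - 8I)v = 0.
A - 8I = [[-5, -12, 36], [0, -2, 6], [0, -1, 3]].
Row 1: (-5)·x + (-12)·y + (36)·2 = 0
Row 2: (0)·x + (-2)·y + (6)·2 = 0
Row 3: (0)·x + (-1)·y + (3)·2 = 0
Solving gives x = 0, y = 6.
Check: A·(0, 6, 2) = (0, 48, 16) = 8·(0, 6, 2).

0, 6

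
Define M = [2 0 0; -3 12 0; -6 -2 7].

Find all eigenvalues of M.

2, 7, 12

M is lower triangular, so its eigenvalues are the diagonal entries.
Diagonal: 2, 12, 7.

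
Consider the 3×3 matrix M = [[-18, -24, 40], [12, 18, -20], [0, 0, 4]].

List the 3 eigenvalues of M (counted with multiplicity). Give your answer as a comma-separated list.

The characteristic polynomial is p(λ) = det(λI - M).
Expanding the 3×3 determinant: p(λ) = λ^3 - 4λ^2 - 36λ + 144.
Try λ = 4: p(4) = 0, so 4 is a root.
Dividing by (λ - 4) leaves λ^2 - 36.
The quadratic factors as (λ + 6)·(λ - 6).
Eigenvalues: -6, 4, 6.

-6, 4, 6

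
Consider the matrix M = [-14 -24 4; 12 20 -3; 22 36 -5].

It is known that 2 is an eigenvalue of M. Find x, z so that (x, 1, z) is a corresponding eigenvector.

We need (M - 2I)v = 0.
M - 2I = [[-16, -24, 4], [12, 18, -3], [22, 36, -7]].
Row 1: (-16)·x + (-24)·1 + (4)·z = 0
Row 2: (12)·x + (18)·1 + (-3)·z = 0
Row 3: (22)·x + (36)·1 + (-7)·z = 0
Solving gives x = -1, z = 2.
Check: M·(-1, 1, 2) = (-2, 2, 4) = 2·(-1, 1, 2).

-1, 2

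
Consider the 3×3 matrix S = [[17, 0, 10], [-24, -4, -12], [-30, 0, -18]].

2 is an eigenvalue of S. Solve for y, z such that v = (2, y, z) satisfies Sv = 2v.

-2, -3

We need (S - 2I)v = 0.
S - 2I = [[15, 0, 10], [-24, -6, -12], [-30, 0, -20]].
Row 1: (15)·2 + (0)·y + (10)·z = 0
Row 2: (-24)·2 + (-6)·y + (-12)·z = 0
Row 3: (-30)·2 + (0)·y + (-20)·z = 0
Solving gives y = -2, z = -3.
Check: S·(2, -2, -3) = (4, -4, -6) = 2·(2, -2, -3).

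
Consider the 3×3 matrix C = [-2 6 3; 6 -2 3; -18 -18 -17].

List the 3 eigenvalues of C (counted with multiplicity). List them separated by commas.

The characteristic polynomial is p(s) = det(sI - C).
Expanding along the first row, p(s) = s^3 + 21s^2 + 144s + 320.
Since p(-5) = 0, s = -5 is a root.
Dividing by (s + 5) leaves s^2 + 16s + 64.
The quadratic factor is (s + 8)^2.
Eigenvalues: -8, -8, -5.

-8, -8, -5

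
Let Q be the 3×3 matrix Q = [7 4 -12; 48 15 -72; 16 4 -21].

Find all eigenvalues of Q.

Compute the characteristic polynomial p(lambda) = det(lambda·I - Q).
Expanding the 3×3 determinant: p(lambda) = lambda^3 - lambda^2 - 69·lambda + 189.
Rational-root test: lambda = 7 gives p(7) = 0.
Factor out (lambda - 7): p(lambda) = (lambda - 7)·(lambda^2 + 6·lambda - 27).
The quadratic factors as (lambda + 9)·(lambda - 3).
Eigenvalues: -9, 3, 7.

-9, 3, 7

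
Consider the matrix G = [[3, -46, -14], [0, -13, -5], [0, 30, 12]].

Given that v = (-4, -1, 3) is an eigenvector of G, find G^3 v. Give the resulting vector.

First find the eigenvalue: Gv = (-8, -2, 6) = 2·(-4, -1, 3), so λ = 2.
Then G^3 v = λ^3·v = 2^3·(-4, -1, 3) = 8·(-4, -1, 3) = (-32, -8, 24).

(-32, -8, 24)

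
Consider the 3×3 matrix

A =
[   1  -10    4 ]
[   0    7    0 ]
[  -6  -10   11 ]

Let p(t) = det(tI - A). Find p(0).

-245

p(0) = det(0·I − A) = det(−A) = (−1)^3·det(A).
det(A) = 245, so p(0) = -245.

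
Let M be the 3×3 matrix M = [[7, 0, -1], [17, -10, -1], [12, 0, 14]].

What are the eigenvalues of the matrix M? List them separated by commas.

Set up det(tI - M) = 0.
Cofactor expansion gives p(t) = t^3 - 11t^2 - 100t + 1100.
Try t = -10: p(-10) = 0, so -10 is a root.
Factor out (t + 10): p(t) = (t + 10)·(t^2 - 21t + 110).
The quadratic factors as (t - 10)·(t - 11).
Eigenvalues: -10, 10, 11.

-10, 10, 11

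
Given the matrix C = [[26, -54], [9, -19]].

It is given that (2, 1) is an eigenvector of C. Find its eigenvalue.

Compute Cv: C·(2, 1) = (-2, -1).
Since Cv = λv, compare component 1: -2 = λ·2, so λ = -1.

-1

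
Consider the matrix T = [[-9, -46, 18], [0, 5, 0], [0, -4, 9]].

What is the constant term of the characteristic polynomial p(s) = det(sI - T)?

405

p(0) = det(0·I − T) = det(−T) = (−1)^3·det(T).
det(T) = -405, so p(0) = 405.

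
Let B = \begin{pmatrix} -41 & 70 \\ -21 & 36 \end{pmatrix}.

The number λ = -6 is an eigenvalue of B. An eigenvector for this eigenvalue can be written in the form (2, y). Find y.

1

We need (B + 6I)v = 0.
B + 6I = [[-35, 70], [-21, 42]].
Row 1: (-35)·2 + (70)·y = 0
Row 2: (-21)·2 + (42)·y = 0
Solving gives y = 1.
Check: B·(2, 1) = (-12, -6) = -6·(2, 1).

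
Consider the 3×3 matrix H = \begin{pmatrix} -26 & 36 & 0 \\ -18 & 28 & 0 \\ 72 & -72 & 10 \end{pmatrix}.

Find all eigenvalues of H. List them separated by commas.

-8, 10, 10

Compute the characteristic polynomial p(lambda) = det(lambda·I - H).
Expanding along the first row, p(lambda) = lambda^3 - 12·lambda^2 - 60·lambda + 800.
Rational-root test: lambda = -8 gives p(-8) = 0.
Factor out (lambda + 8): p(lambda) = (lambda + 8)·(lambda^2 - 20·lambda + 100).
The quadratic factor is (lambda - 10)^2.
Eigenvalues: -8, 10, 10.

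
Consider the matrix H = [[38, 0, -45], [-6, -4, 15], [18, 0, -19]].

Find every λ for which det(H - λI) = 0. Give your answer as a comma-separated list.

-4, 8, 11

Compute the characteristic polynomial p(lambda) = det(lambda·I - H).
Cofactor expansion gives p(lambda) = lambda^3 - 15·lambda^2 + 12·lambda + 352.
Rational-root test: lambda = 8 gives p(8) = 0.
Dividing by (lambda - 8) leaves lambda^2 - 7·lambda - 44.
The quadratic factors as (lambda + 4)·(lambda - 11).
Eigenvalues: -4, 8, 11.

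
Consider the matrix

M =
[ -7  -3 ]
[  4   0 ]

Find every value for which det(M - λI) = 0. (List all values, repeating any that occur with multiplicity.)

-4, -3

det(M - μI) = (-7 - μ)(0 - μ) - (-3)·(4) = μ^2 + 7μ + 12.
This factors as (μ + 4)·(μ + 3) = 0.
Eigenvalues: -4, -3.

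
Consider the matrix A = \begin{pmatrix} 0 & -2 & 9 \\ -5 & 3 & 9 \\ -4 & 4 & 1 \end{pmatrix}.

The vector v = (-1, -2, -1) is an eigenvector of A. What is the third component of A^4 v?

-625

First find the eigenvalue: Av = (-5, -10, -5) = 5·(-1, -2, -1), so λ = 5.
Then A^4 v = λ^4·v = 5^4·(-1, -2, -1) = 625·(-1, -2, -1) = (-625, -1250, -625).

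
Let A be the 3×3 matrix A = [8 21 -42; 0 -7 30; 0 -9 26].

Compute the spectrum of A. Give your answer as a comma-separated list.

Compute the characteristic polynomial p(r) = det(rI - A).
Expanding along the first row, p(r) = r^3 - 27r^2 + 240r - 704.
Since p(8) = 0, r = 8 is a root.
Dividing by (r - 8) leaves r^2 - 19r + 88.
The quadratic factors as (r - 8)·(r - 11).
Eigenvalues: 8, 8, 11.

8, 8, 11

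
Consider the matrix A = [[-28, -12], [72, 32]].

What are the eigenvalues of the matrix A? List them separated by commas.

-4, 8

det(A - λI) = (-28 - λ)(32 - λ) - (-12)·(72) = λ^2 - 4λ - 32.
This factors as (λ + 4)·(λ - 8) = 0.
Eigenvalues: -4, 8.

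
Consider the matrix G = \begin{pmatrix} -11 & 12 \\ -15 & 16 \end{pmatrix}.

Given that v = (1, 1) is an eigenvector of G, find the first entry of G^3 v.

1

First find the eigenvalue: Gv = (1, 1) = 1·(1, 1), so λ = 1.
Then G^3 v = λ^3·v = 1^3·(1, 1) = 1·(1, 1) = (1, 1).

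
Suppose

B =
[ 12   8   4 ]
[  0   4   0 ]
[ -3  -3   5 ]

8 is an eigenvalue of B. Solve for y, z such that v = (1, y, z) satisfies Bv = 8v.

We need (B - 8I)v = 0.
B - 8I = [[4, 8, 4], [0, -4, 0], [-3, -3, -3]].
Row 1: (4)·1 + (8)·y + (4)·z = 0
Row 2: (0)·1 + (-4)·y + (0)·z = 0
Row 3: (-3)·1 + (-3)·y + (-3)·z = 0
Solving gives y = 0, z = -1.
Check: B·(1, 0, -1) = (8, 0, -8) = 8·(1, 0, -1).

0, -1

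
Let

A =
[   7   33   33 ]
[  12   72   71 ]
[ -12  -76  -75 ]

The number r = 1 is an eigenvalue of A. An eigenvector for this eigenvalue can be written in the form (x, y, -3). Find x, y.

We need (A - 1I)v = 0.
A - 1I = [[6, 33, 33], [12, 71, 71], [-12, -76, -76]].
Row 1: (6)·x + (33)·y + (33)·-3 = 0
Row 2: (12)·x + (71)·y + (71)·-3 = 0
Row 3: (-12)·x + (-76)·y + (-76)·-3 = 0
Solving gives x = 0, y = 3.
Check: A·(0, 3, -3) = (0, 3, -3) = 1·(0, 3, -3).

0, 3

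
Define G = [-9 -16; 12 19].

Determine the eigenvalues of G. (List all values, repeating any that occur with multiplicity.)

det(G - lambda·I) = (-9 - lambda)(19 - lambda) - (-16)·(12) = lambda^2 - 10·lambda + 21.
This factors as (lambda - 3)·(lambda - 7) = 0.
Eigenvalues: 3, 7.

3, 7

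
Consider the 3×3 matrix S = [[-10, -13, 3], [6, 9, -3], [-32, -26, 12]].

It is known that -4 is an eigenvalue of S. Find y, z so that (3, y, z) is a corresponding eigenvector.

We need (S + 4I)v = 0.
S + 4I = [[-6, -13, 3], [6, 13, -3], [-32, -26, 16]].
Row 1: (-6)·3 + (-13)·y + (3)·z = 0
Row 2: (6)·3 + (13)·y + (-3)·z = 0
Row 3: (-32)·3 + (-26)·y + (16)·z = 0
Solving gives y = 0, z = 6.
Check: S·(3, 0, 6) = (-12, 0, -24) = -4·(3, 0, 6).

0, 6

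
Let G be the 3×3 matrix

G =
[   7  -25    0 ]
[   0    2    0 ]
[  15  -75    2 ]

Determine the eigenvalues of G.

2, 2, 7

The characteristic polynomial is p(λ) = det(λI - G).
Cofactor expansion gives p(λ) = λ^3 - 11λ^2 + 32λ - 28.
Since p(2) = 0, λ = 2 is a root.
Factor out (λ - 2): p(λ) = (λ - 2)·(λ^2 - 9λ + 14).
The quadratic factors as (λ - 2)·(λ - 7).
Eigenvalues: 2, 2, 7.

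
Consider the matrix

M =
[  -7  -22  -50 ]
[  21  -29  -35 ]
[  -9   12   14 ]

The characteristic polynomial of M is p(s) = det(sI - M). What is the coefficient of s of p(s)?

131

p(s) = s^3 + 22s^2 + 131s + 110.
The coefficient of s is 131.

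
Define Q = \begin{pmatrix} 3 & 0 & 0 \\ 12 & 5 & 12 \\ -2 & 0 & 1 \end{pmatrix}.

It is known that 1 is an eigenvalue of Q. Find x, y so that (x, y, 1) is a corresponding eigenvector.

0, -3

We need (Q - 1I)v = 0.
Q - 1I = [[2, 0, 0], [12, 4, 12], [-2, 0, 0]].
Row 1: (2)·x + (0)·y + (0)·1 = 0
Row 2: (12)·x + (4)·y + (12)·1 = 0
Row 3: (-2)·x + (0)·y + (0)·1 = 0
Solving gives x = 0, y = -3.
Check: Q·(0, -3, 1) = (0, -3, 1) = 1·(0, -3, 1).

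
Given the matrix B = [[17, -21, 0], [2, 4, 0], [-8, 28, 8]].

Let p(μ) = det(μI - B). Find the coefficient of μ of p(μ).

278

p(μ) = μ^3 - 29μ^2 + 278μ - 880.
The coefficient of μ is 278.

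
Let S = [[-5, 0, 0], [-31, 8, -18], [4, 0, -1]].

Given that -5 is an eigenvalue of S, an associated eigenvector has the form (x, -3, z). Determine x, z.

We need (S + 5I)v = 0.
S + 5I = [[0, 0, 0], [-31, 13, -18], [4, 0, 4]].
Row 1: (0)·x + (0)·-3 + (0)·z = 0
Row 2: (-31)·x + (13)·-3 + (-18)·z = 0
Row 3: (4)·x + (0)·-3 + (4)·z = 0
Solving gives x = -3, z = 3.
Check: S·(-3, -3, 3) = (15, 15, -15) = -5·(-3, -3, 3).

-3, 3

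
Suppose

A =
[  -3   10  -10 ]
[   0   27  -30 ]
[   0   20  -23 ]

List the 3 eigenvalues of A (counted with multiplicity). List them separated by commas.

Compute the characteristic polynomial p(λ) = det(λI - A).
Cofactor expansion gives p(λ) = λ^3 - λ^2 - 33λ - 63.
Try λ = -3: p(-3) = 0, so -3 is a root.
Factor out (λ + 3): p(λ) = (λ + 3)·(λ^2 - 4λ - 21).
The quadratic factors as (λ + 3)·(λ - 7).
Eigenvalues: -3, -3, 7.

-3, -3, 7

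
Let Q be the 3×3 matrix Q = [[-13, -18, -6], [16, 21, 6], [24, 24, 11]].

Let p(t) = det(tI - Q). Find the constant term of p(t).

-165

p(t) = t^3 - 19t^2 + 103t - 165.
The constant term is -165.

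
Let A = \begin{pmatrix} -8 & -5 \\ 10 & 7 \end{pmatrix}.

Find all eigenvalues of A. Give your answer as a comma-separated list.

det(A - lambda·I) = (-8 - lambda)(7 - lambda) - (-5)·(10) = lambda^2 + lambda - 6.
This factors as (lambda + 3)·(lambda - 2) = 0.
Eigenvalues: -3, 2.

-3, 2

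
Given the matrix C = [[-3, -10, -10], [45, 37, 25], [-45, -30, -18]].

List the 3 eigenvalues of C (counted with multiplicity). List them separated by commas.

Set up det(λI - C) = 0.
Expanding the 3×3 determinant: p(λ) = λ^3 - 16λ^2 + 27λ + 252.
Since p(-3) = 0, λ = -3 is a root.
Dividing by (λ + 3) leaves λ^2 - 19λ + 84.
The quadratic factors as (λ - 7)·(λ - 12).
Eigenvalues: -3, 7, 12.

-3, 7, 12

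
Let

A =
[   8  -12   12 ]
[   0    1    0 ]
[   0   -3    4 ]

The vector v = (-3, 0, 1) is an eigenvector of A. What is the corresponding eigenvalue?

Compute Av: A·(-3, 0, 1) = (-12, 0, 4).
Since Av = λv, compare component 1: -12 = λ·-3, so λ = 4.

4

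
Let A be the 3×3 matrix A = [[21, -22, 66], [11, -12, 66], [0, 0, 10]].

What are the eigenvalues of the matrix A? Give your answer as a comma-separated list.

-1, 10, 10

Compute the characteristic polynomial p(μ) = det(μI - A).
Expanding along the first row, p(μ) = μ^3 - 19μ^2 + 80μ + 100.
Rational-root test: μ = -1 gives p(-1) = 0.
Dividing by (μ + 1) leaves μ^2 - 20μ + 100.
The quadratic factor is (μ - 10)^2.
Eigenvalues: -1, 10, 10.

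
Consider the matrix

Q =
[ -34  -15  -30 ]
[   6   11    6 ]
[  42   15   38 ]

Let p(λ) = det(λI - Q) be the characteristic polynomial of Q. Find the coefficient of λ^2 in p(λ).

-15

The coefficient of λ^2 of det(λI - Q) is −trace(Q).
trace(Q) = (-34) + (11) + (38) = 15, so the coefficient is -15.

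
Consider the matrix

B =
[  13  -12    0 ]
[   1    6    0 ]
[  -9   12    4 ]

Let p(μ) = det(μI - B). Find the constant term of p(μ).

-360

p(μ) = μ^3 - 23μ^2 + 166μ - 360.
The constant term is -360.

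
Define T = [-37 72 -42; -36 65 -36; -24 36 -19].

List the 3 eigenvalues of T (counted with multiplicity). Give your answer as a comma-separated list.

-7, 5, 11

Set up det(rI - T) = 0.
Cofactor expansion gives p(r) = r^3 - 9r^2 - 57r + 385.
Try r = -7: p(-7) = 0, so -7 is a root.
Dividing by (r + 7) leaves r^2 - 16r + 55.
The quadratic factors as (r - 5)·(r - 11).
Eigenvalues: -7, 5, 11.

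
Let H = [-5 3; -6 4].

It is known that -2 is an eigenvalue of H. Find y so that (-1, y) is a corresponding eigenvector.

We need (H + 2I)v = 0.
H + 2I = [[-3, 3], [-6, 6]].
Row 1: (-3)·-1 + (3)·y = 0
Row 2: (-6)·-1 + (6)·y = 0
Solving gives y = -1.
Check: H·(-1, -1) = (2, 2) = -2·(-1, -1).

-1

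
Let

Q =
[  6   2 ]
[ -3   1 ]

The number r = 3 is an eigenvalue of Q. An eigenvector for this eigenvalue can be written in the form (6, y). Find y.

-9

We need (Q - 3I)v = 0.
Q - 3I = [[3, 2], [-3, -2]].
Row 1: (3)·6 + (2)·y = 0
Row 2: (-3)·6 + (-2)·y = 0
Solving gives y = -9.
Check: Q·(6, -9) = (18, -27) = 3·(6, -9).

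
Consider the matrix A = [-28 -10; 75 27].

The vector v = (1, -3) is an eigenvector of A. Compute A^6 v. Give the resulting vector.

(64, -192)

First find the eigenvalue: Av = (2, -6) = 2·(1, -3), so λ = 2.
Then A^6 v = λ^6·v = 2^6·(1, -3) = 64·(1, -3) = (64, -192).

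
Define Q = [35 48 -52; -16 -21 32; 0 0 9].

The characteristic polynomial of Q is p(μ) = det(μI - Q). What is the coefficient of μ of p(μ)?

159

p(μ) = μ^3 - 23μ^2 + 159μ - 297.
The coefficient of μ is 159.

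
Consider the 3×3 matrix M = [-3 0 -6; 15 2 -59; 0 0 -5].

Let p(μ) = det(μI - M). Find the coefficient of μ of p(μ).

-1

p(μ) = μ^3 + 6μ^2 - μ - 30.
The coefficient of μ is -1.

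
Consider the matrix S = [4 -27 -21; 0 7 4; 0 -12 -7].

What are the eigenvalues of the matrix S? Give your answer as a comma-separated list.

Compute the characteristic polynomial p(λ) = det(λI - S).
Expanding the 3×3 determinant: p(λ) = λ^3 - 4λ^2 - λ + 4.
Try λ = -1: p(-1) = 0, so -1 is a root.
Dividing by (λ + 1) leaves λ^2 - 5λ + 4.
The quadratic factors as (λ - 1)·(λ - 4).
Eigenvalues: -1, 1, 4.

-1, 1, 4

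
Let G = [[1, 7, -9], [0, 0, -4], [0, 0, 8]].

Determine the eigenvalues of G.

G is upper triangular, so its eigenvalues are the diagonal entries.
Diagonal: 1, 0, 8.

0, 1, 8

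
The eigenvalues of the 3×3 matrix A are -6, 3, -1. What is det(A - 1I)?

28

If A has eigenvalues -6, 3, -1, then A - 1I has eigenvalues -7, 2, -2.
det(A - 1I) = (-7) · (2) · (-2) = 28.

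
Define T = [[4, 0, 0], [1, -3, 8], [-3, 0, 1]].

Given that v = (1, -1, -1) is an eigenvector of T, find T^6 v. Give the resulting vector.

First find the eigenvalue: Tv = (4, -4, -4) = 4·(1, -1, -1), so λ = 4.
Then T^6 v = λ^6·v = 4^6·(1, -1, -1) = 4096·(1, -1, -1) = (4096, -4096, -4096).

(4096, -4096, -4096)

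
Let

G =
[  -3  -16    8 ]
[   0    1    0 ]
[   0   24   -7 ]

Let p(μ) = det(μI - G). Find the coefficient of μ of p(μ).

p(μ) = μ^3 + 9μ^2 + 11μ - 21.
The coefficient of μ is 11.

11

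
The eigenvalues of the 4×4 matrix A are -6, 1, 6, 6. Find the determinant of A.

-216

det(A) is the product of the eigenvalues: (-6) · (1) · (6) · (6) = -216.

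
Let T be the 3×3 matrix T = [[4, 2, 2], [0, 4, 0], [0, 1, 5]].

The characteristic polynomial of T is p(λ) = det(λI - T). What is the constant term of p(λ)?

-80

p(λ) = λ^3 - 13λ^2 + 56λ - 80.
The constant term is -80.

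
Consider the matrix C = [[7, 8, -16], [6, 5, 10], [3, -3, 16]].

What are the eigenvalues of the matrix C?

Compute the characteristic polynomial p(t) = det(tI - C).
Cofactor expansion gives p(t) = t^3 - 28t^2 + 257t - 770.
Try t = 11: p(11) = 0, so 11 is a root.
Factor out (t - 11): p(t) = (t - 11)·(t^2 - 17t + 70).
The quadratic factors as (t - 7)·(t - 10).
Eigenvalues: 7, 10, 11.

7, 10, 11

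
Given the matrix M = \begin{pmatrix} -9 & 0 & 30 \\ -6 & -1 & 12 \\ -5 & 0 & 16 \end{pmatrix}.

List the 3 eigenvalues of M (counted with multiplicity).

-1, 1, 6

Compute the characteristic polynomial p(t) = det(tI - M).
Expanding the 3×3 determinant: p(t) = t^3 - 6t^2 - t + 6.
Since p(-1) = 0, t = -1 is a root.
Factor out (t + 1): p(t) = (t + 1)·(t^2 - 7t + 6).
The quadratic factors as (t - 1)·(t - 6).
Eigenvalues: -1, 1, 6.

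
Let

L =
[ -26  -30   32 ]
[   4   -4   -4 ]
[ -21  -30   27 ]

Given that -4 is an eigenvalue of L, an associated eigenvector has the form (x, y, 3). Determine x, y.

We need (L + 4I)v = 0.
L + 4I = [[-22, -30, 32], [4, 0, -4], [-21, -30, 31]].
Row 1: (-22)·x + (-30)·y + (32)·3 = 0
Row 2: (4)·x + (0)·y + (-4)·3 = 0
Row 3: (-21)·x + (-30)·y + (31)·3 = 0
Solving gives x = 3, y = 1.
Check: L·(3, 1, 3) = (-12, -4, -12) = -4·(3, 1, 3).

3, 1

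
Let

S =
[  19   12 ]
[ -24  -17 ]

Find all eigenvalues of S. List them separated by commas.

-5, 7

det(S - μI) = (19 - μ)(-17 - μ) - (12)·(-24) = μ^2 - 2μ - 35.
This factors as (μ + 5)·(μ - 7) = 0.
Eigenvalues: -5, 7.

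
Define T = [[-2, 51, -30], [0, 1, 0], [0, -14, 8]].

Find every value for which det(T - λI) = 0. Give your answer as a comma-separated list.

Set up det(sI - T) = 0.
Expanding the 3×3 determinant: p(s) = s^3 - 7s^2 - 10s + 16.
Try s = 1: p(1) = 0, so 1 is a root.
Factor out (s - 1): p(s) = (s - 1)·(s^2 - 6s - 16).
The quadratic factors as (s + 2)·(s - 8).
Eigenvalues: -2, 1, 8.

-2, 1, 8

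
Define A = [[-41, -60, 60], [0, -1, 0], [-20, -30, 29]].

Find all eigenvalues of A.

Set up det(λI - A) = 0.
Expanding along the first row, p(λ) = λ^3 + 13λ^2 + 23λ + 11.
Rational-root test: λ = -11 gives p(-11) = 0.
Dividing by (λ + 11) leaves λ^2 + 2λ + 1.
The quadratic factor is (λ + 1)^2.
Eigenvalues: -11, -1, -1.

-11, -1, -1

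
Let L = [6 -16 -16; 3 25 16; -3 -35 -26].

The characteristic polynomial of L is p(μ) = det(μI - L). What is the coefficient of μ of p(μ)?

p(μ) = μ^3 - 5μ^2 - 96μ + 540.
The coefficient of μ is -96.

-96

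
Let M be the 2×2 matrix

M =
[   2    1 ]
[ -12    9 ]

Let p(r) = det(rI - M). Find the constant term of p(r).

30

p(r) = r^2 - 11r + 30.
The constant term is 30.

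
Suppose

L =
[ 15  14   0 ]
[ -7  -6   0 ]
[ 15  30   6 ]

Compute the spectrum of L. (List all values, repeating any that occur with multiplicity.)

1, 6, 8

The characteristic polynomial is p(λ) = det(λI - L).
Expanding the 3×3 determinant: p(λ) = λ^3 - 15λ^2 + 62λ - 48.
Try λ = 6: p(6) = 0, so 6 is a root.
Dividing by (λ - 6) leaves λ^2 - 9λ + 8.
The quadratic factors as (λ - 1)·(λ - 8).
Eigenvalues: 1, 6, 8.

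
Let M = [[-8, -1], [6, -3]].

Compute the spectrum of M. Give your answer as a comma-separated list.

-6, -5

det(M - μI) = (-8 - μ)(-3 - μ) - (-1)·(6) = μ^2 + 11μ + 30.
This factors as (μ + 6)·(μ + 5) = 0.
Eigenvalues: -6, -5.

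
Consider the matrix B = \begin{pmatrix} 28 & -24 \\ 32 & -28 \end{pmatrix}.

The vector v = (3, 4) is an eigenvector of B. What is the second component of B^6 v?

First find the eigenvalue: Bv = (-12, -16) = -4·(3, 4), so λ = -4.
Then B^6 v = λ^6·v = (-4)^6·(3, 4) = 4096·(3, 4) = (12288, 16384).

16384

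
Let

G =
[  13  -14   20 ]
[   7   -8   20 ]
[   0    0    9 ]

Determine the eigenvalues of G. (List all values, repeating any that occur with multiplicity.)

-1, 6, 9

The characteristic polynomial is p(λ) = det(λI - G).
Cofactor expansion gives p(λ) = λ^3 - 14λ^2 + 39λ + 54.
Try λ = 6: p(6) = 0, so 6 is a root.
Dividing by (λ - 6) leaves λ^2 - 8λ - 9.
The quadratic factors as (λ + 1)·(λ - 9).
Eigenvalues: -1, 6, 9.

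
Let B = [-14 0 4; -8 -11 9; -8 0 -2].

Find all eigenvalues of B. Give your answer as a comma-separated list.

-11, -10, -6

Compute the characteristic polynomial p(λ) = det(λI - B).
Expanding along the first row, p(λ) = λ^3 + 27λ^2 + 236λ + 660.
Rational-root test: λ = -10 gives p(-10) = 0.
Dividing by (λ + 10) leaves λ^2 + 17λ + 66.
The quadratic factors as (λ + 11)·(λ + 6).
Eigenvalues: -11, -10, -6.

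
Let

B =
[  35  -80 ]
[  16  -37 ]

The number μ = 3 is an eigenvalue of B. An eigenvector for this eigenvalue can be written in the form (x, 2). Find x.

We need (B - 3I)v = 0.
B - 3I = [[32, -80], [16, -40]].
Row 1: (32)·x + (-80)·2 = 0
Row 2: (16)·x + (-40)·2 = 0
Solving gives x = 5.
Check: B·(5, 2) = (15, 6) = 3·(5, 2).

5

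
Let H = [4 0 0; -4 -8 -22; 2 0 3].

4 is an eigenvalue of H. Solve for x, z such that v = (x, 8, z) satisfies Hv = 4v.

We need (H - 4I)v = 0.
H - 4I = [[0, 0, 0], [-4, -12, -22], [2, 0, -1]].
Row 1: (0)·x + (0)·8 + (0)·z = 0
Row 2: (-4)·x + (-12)·8 + (-22)·z = 0
Row 3: (2)·x + (0)·8 + (-1)·z = 0
Solving gives x = -2, z = -4.
Check: H·(-2, 8, -4) = (-8, 32, -16) = 4·(-2, 8, -4).

-2, -4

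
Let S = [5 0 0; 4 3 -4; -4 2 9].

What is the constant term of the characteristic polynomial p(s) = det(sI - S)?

-175

p(0) = det(0·I − S) = det(−S) = (−1)^3·det(S).
det(S) = 175, so p(0) = -175.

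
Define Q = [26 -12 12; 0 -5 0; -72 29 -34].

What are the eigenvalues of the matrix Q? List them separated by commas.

-10, -5, 2

Set up det(rI - Q) = 0.
Cofactor expansion gives p(r) = r^3 + 13r^2 + 20r - 100.
Rational-root test: r = -5 gives p(-5) = 0.
Dividing by (r + 5) leaves r^2 + 8r - 20.
The quadratic factors as (r + 10)·(r - 2).
Eigenvalues: -10, -5, 2.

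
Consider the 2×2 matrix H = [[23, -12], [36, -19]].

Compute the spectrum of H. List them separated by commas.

det(H - rI) = (23 - r)(-19 - r) - (-12)·(36) = r^2 - 4r - 5.
This factors as (r + 1)·(r - 5) = 0.
Eigenvalues: -1, 5.

-1, 5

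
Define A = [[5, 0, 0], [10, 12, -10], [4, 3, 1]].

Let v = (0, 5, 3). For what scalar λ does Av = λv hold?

6

Compute Av: A·(0, 5, 3) = (0, 30, 18).
Since Av = λv, compare component 2: 30 = λ·5, so λ = 6.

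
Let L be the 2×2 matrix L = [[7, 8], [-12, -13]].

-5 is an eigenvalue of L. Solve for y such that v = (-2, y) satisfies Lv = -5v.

We need (L + 5I)v = 0.
L + 5I = [[12, 8], [-12, -8]].
Row 1: (12)·-2 + (8)·y = 0
Row 2: (-12)·-2 + (-8)·y = 0
Solving gives y = 3.
Check: L·(-2, 3) = (10, -15) = -5·(-2, 3).

3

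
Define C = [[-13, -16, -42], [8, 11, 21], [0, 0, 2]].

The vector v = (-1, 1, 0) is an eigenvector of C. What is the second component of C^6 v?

729

First find the eigenvalue: Cv = (-3, 3, 0) = 3·(-1, 1, 0), so λ = 3.
Then C^6 v = λ^6·v = 3^6·(-1, 1, 0) = 729·(-1, 1, 0) = (-729, 729, 0).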